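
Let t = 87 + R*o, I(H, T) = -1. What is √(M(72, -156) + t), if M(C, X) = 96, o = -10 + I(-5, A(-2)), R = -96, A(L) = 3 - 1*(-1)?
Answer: √1239 ≈ 35.199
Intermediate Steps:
A(L) = 4 (A(L) = 3 + 1 = 4)
o = -11 (o = -10 - 1 = -11)
t = 1143 (t = 87 - 96*(-11) = 87 + 1056 = 1143)
√(M(72, -156) + t) = √(96 + 1143) = √1239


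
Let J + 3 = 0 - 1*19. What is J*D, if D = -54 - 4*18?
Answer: 2772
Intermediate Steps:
J = -22 (J = -3 + (0 - 1*19) = -3 + (0 - 19) = -3 - 19 = -22)
D = -126 (D = -54 - 72 = -126)
J*D = -22*(-126) = 2772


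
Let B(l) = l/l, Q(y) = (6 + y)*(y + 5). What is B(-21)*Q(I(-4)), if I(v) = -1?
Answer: 20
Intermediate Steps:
Q(y) = (5 + y)*(6 + y) (Q(y) = (6 + y)*(5 + y) = (5 + y)*(6 + y))
B(l) = 1
B(-21)*Q(I(-4)) = 1*(30 + (-1)**2 + 11*(-1)) = 1*(30 + 1 - 11) = 1*20 = 20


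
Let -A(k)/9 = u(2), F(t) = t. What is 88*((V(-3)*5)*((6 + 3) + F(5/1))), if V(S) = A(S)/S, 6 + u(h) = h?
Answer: -73920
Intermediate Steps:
u(h) = -6 + h
A(k) = 36 (A(k) = -9*(-6 + 2) = -9*(-4) = 36)
V(S) = 36/S
88*((V(-3)*5)*((6 + 3) + F(5/1))) = 88*(((36/(-3))*5)*((6 + 3) + 5/1)) = 88*(((36*(-1/3))*5)*(9 + 5*1)) = 88*((-12*5)*(9 + 5)) = 88*(-60*14) = 88*(-840) = -73920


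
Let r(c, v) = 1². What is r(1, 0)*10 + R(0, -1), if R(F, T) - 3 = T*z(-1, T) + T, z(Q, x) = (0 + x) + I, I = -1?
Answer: 14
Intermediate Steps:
z(Q, x) = -1 + x (z(Q, x) = (0 + x) - 1 = x - 1 = -1 + x)
r(c, v) = 1
R(F, T) = 3 + T + T*(-1 + T) (R(F, T) = 3 + (T*(-1 + T) + T) = 3 + (T + T*(-1 + T)) = 3 + T + T*(-1 + T))
r(1, 0)*10 + R(0, -1) = 1*10 + (3 + (-1)²) = 10 + (3 + 1) = 10 + 4 = 14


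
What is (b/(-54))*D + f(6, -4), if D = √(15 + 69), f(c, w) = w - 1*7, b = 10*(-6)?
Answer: -11 + 20*√21/9 ≈ -0.81650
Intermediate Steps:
b = -60
f(c, w) = -7 + w (f(c, w) = w - 7 = -7 + w)
D = 2*√21 (D = √84 = 2*√21 ≈ 9.1651)
(b/(-54))*D + f(6, -4) = (-60/(-54))*(2*√21) + (-7 - 4) = (-60*(-1/54))*(2*√21) - 11 = 10*(2*√21)/9 - 11 = 20*√21/9 - 11 = -11 + 20*√21/9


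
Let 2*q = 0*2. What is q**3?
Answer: 0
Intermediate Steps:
q = 0 (q = (0*2)/2 = (1/2)*0 = 0)
q**3 = 0**3 = 0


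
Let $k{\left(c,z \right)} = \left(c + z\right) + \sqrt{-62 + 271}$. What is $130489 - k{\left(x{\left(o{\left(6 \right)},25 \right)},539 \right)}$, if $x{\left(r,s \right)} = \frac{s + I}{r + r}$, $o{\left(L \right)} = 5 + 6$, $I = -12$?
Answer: $\frac{2858887}{22} - \sqrt{209} \approx 1.2994 \cdot 10^{5}$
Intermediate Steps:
$o{\left(L \right)} = 11$
$x{\left(r,s \right)} = \frac{-12 + s}{2 r}$ ($x{\left(r,s \right)} = \frac{s - 12}{r + r} = \frac{-12 + s}{2 r}$)
$k{\left(c,z \right)} = c + z + \sqrt{209}$ ($k{\left(c,z \right)} = \left(c + z\right) + \sqrt{209} = c + z + \sqrt{209}$)
$130489 - k{\left(x{\left(o{\left(6 \right)},25 \right)},539 \right)} = 130489 - \left(\frac{-12 + 25}{2 \cdot 11} + 539 + \sqrt{209}\right) = 130489 - \left(\frac{1}{2} \cdot \frac{1}{11} \cdot 13 + 539 + \sqrt{209}\right) = 130489 - \left(\frac{13}{22} + 539 + \sqrt{209}\right) = 130489 - \left(\frac{11871}{22} + \sqrt{209}\right) = \frac{2858887}{22} - \sqrt{209}$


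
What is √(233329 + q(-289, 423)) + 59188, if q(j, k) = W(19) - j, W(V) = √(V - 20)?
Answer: 59188 + √(233618 + I) ≈ 59671.0 + 0.001034*I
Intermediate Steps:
W(V) = √(-20 + V)
q(j, k) = I - j (q(j, k) = √(-20 + 19) - j = √(-1) - j = I - j)
√(233329 + q(-289, 423)) + 59188 = √(233329 + (I - 1*(-289))) + 59188 = √(233329 + (I + 289)) + 59188 = √(233329 + (289 + I)) + 59188 = √(233618 + I) + 59188 = 59188 + √(233618 + I)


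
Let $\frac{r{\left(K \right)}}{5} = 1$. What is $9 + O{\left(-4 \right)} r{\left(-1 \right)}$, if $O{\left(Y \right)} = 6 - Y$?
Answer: $59$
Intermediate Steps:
$r{\left(K \right)} = 5$ ($r{\left(K \right)} = 5 \cdot 1 = 5$)
$9 + O{\left(-4 \right)} r{\left(-1 \right)} = 9 + \left(6 - -4\right) 5 = 9 + \left(6 + 4\right) 5 = 9 + 10 \cdot 5 = 9 + 50 = 59$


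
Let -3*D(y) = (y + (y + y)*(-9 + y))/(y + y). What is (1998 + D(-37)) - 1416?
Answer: 3583/6 ≈ 597.17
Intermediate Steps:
D(y) = -(y + 2*y*(-9 + y))/(6*y) (D(y) = -(y + (y + y)*(-9 + y))/(3*(y + y)) = -(y + (2*y)*(-9 + y))/(3*(2*y)) = -(y + 2*y*(-9 + y))*1/(2*y)/3 = -(y + 2*y*(-9 + y))/(6*y))
(1998 + D(-37)) - 1416 = (1998 + (17/6 - 1/3*(-37))) - 1416 = (1998 + (17/6 + 37/3)) - 1416 = (1998 + 91/6) - 1416 = 12079/6 - 1416 = 3583/6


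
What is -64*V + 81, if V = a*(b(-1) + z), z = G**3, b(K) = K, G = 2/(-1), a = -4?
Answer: -2223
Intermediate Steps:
G = -2 (G = 2*(-1) = -2)
z = -8 (z = (-2)**3 = -8)
V = 36 (V = -4*(-1 - 8) = -4*(-9) = 36)
-64*V + 81 = -64*36 + 81 = -2304 + 81 = -2223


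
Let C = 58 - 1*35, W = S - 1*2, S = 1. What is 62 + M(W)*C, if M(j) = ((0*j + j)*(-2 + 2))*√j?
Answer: 62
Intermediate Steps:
W = -1 (W = 1 - 1*2 = 1 - 2 = -1)
M(j) = 0 (M(j) = ((0 + j)*0)*√j = (j*0)*√j = 0*√j = 0)
C = 23 (C = 58 - 35 = 23)
62 + M(W)*C = 62 + 0*23 = 62 + 0 = 62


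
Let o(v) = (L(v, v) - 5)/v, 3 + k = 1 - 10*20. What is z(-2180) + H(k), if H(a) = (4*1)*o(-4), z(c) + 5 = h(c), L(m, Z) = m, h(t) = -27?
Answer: -23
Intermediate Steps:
z(c) = -32 (z(c) = -5 - 27 = -32)
k = -202 (k = -3 + (1 - 10*20) = -3 + (1 - 200) = -3 - 199 = -202)
o(v) = (-5 + v)/v (o(v) = (v - 5)/v = (-5 + v)/v)
H(a) = 9 (H(a) = (4*1)*((-5 - 4)/(-4)) = 4*(-1/4*(-9)) = 4*(9/4) = 9)
z(-2180) + H(k) = -32 + 9 = -23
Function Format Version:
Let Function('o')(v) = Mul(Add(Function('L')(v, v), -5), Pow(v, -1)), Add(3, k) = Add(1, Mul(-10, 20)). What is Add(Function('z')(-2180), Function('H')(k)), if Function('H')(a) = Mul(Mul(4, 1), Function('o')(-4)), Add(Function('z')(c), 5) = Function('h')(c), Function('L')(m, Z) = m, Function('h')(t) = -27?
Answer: -23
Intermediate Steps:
Function('z')(c) = -32 (Function('z')(c) = Add(-5, -27) = -32)
k = -202 (k = Add(-3, Add(1, Mul(-10, 20))) = Add(-3, Add(1, -200)) = Add(-3, -199) = -202)
Function('o')(v) = Mul(Pow(v, -1), Add(-5, v)) (Function('o')(v) = Mul(Add(v, -5), Pow(v, -1)) = Mul(Add(-5, v), Pow(v, -1)) = Mul(Pow(v, -1), Add(-5, v)))
Function('H')(a) = 9 (Function('H')(a) = Mul(Mul(4, 1), Mul(Pow(-4, -1), Add(-5, -4))) = Mul(4, Mul(Rational(-1, 4), -9)) = Mul(4, Rational(9, 4)) = 9)
Add(Function('z')(-2180), Function('H')(k)) = Add(-32, 9) = -23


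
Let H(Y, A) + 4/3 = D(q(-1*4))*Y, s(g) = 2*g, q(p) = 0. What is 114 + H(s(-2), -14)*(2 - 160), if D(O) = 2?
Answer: 4766/3 ≈ 1588.7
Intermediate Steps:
H(Y, A) = -4/3 + 2*Y
114 + H(s(-2), -14)*(2 - 160) = 114 + (-4/3 + 2*(2*(-2)))*(2 - 160) = 114 + (-4/3 + 2*(-4))*(-158) = 114 + (-4/3 - 8)*(-158) = 114 - 28/3*(-158) = 114 + 4424/3 = 4766/3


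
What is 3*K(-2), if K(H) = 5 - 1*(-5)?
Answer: 30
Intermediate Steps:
K(H) = 10 (K(H) = 5 + 5 = 10)
3*K(-2) = 3*10 = 30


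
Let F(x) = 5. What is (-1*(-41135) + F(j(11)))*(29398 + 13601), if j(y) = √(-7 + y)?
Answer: 1768978860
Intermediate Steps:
(-1*(-41135) + F(j(11)))*(29398 + 13601) = (-1*(-41135) + 5)*(29398 + 13601) = (41135 + 5)*42999 = 41140*42999 = 1768978860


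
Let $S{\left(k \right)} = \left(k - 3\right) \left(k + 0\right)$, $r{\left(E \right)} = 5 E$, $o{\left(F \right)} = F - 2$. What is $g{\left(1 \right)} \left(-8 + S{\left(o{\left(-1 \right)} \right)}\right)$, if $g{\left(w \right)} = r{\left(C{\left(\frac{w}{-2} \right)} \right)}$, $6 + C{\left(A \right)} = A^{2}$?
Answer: $- \frac{575}{2} \approx -287.5$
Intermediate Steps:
$o{\left(F \right)} = -2 + F$ ($o{\left(F \right)} = F - 2 = -2 + F$)
$C{\left(A \right)} = -6 + A^{2}$
$S{\left(k \right)} = k \left(-3 + k\right)$ ($S{\left(k \right)} = \left(-3 + k\right) k = k \left(-3 + k\right)$)
$g{\left(w \right)} = -30 + \frac{5 w^{2}}{4}$ ($g{\left(w \right)} = 5 \left(-6 + \left(\frac{w}{-2}\right)^{2}\right) = 5 \left(-6 + \left(w \left(- \frac{1}{2}\right)\right)^{2}\right) = 5 \left(-6 + \left(- \frac{w}{2}\right)^{2}\right) = 5 \left(-6 + \frac{w^{2}}{4}\right) = -30 + \frac{5 w^{2}}{4}$)
$g{\left(1 \right)} \left(-8 + S{\left(o{\left(-1 \right)} \right)}\right) = \left(-30 + \frac{5 \cdot 1^{2}}{4}\right) \left(-8 + \left(-2 - 1\right) \left(-3 - 3\right)\right) = \left(-30 + \frac{5}{4} \cdot 1\right) \left(-8 - 3 \left(-3 - 3\right)\right) = \left(-30 + \frac{5}{4}\right) \left(-8 - -18\right) = - \frac{115 \left(-8 + 18\right)}{4} = \left(- \frac{115}{4}\right) 10 = - \frac{575}{2}$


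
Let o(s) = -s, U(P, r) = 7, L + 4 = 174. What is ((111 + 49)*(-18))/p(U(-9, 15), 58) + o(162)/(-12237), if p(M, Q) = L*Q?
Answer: -560754/2010947 ≈ -0.27885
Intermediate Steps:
L = 170 (L = -4 + 174 = 170)
p(M, Q) = 170*Q
((111 + 49)*(-18))/p(U(-9, 15), 58) + o(162)/(-12237) = ((111 + 49)*(-18))/((170*58)) - 1*162/(-12237) = (160*(-18))/9860 - 162*(-1/12237) = -2880*1/9860 + 54/4079 = -144/493 + 54/4079 = -560754/2010947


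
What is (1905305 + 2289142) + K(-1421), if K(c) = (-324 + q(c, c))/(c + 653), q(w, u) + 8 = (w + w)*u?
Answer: 536216191/128 ≈ 4.1892e+6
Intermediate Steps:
q(w, u) = -8 + 2*u*w (q(w, u) = -8 + (w + w)*u = -8 + (2*w)*u = -8 + 2*u*w)
K(c) = (-332 + 2*c²)/(653 + c) (K(c) = (-324 + (-8 + 2*c*c))/(c + 653) = (-324 + (-8 + 2*c²))/(653 + c) = (-332 + 2*c²)/(653 + c))
(1905305 + 2289142) + K(-1421) = (1905305 + 2289142) + 2*(-166 + (-1421)²)/(653 - 1421) = 4194447 + 2*(-166 + 2019241)/(-768) = 4194447 + 2*(-1/768)*2019075 = 4194447 - 673025/128 = 536216191/128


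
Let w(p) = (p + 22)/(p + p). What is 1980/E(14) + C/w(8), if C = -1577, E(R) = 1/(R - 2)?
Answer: 343784/15 ≈ 22919.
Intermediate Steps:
w(p) = (22 + p)/(2*p) (w(p) = (22 + p)/((2*p)) = (22 + p)*(1/(2*p)) = (22 + p)/(2*p))
E(R) = 1/(-2 + R)
1980/E(14) + C/w(8) = 1980/(1/(-2 + 14)) - 1577*16/(22 + 8) = 1980/(1/12) - 1577/((½)*(⅛)*30) = 1980/(1/12) - 1577/15/8 = 1980*12 - 1577*8/15 = 23760 - 12616/15 = 343784/15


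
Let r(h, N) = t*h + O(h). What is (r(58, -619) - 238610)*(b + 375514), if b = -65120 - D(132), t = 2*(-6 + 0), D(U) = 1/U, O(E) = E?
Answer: -2450617682684/33 ≈ -7.4261e+10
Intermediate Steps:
t = -12 (t = 2*(-6) = -12)
b = -8595841/132 (b = -65120 - 1/132 = -8595841/132 ≈ -65120.)
r(h, N) = -11*h (r(h, N) = -12*h + h = -11*h)
(r(58, -619) - 238610)*(b + 375514) = (-11*58 - 238610)*(-8595841/132 + 375514) = (-638 - 238610)*(40972007/132) = -239248*40972007/132 = -2450617682684/33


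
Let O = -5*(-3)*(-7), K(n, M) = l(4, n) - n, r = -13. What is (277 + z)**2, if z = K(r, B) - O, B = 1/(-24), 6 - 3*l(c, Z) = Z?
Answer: 1449616/9 ≈ 1.6107e+5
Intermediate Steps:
l(c, Z) = 2 - Z/3
B = -1/24 ≈ -0.041667
K(n, M) = 2 - 4*n/3 (K(n, M) = (2 - n/3) - n = 2 - 4*n/3)
O = -105 (O = 15*(-7) = -105)
z = 373/3 (z = (2 - 4/3*(-13)) - 1*(-105) = (2 + 52/3) + 105 = 58/3 + 105 = 373/3 ≈ 124.33)
(277 + z)**2 = (277 + 373/3)**2 = (1204/3)**2 = 1449616/9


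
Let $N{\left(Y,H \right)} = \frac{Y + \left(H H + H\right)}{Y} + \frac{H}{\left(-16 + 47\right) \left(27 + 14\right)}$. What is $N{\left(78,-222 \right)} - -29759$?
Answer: $\frac{38624197}{1271} \approx 30389.0$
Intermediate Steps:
$N{\left(Y,H \right)} = \frac{H}{1271} + \frac{H + Y + H^{2}}{Y}$ ($N{\left(Y,H \right)} = \frac{Y + \left(H^{2} + H\right)}{Y} + \frac{H}{31 \cdot 41} = \frac{Y + \left(H + H^{2}\right)}{Y} + \frac{H}{1271} = \frac{H + Y + H^{2}}{Y} + H \frac{1}{1271} = \frac{H + Y + H^{2}}{Y} + \frac{H}{1271} = \frac{H}{1271} + \frac{H + Y + H^{2}}{Y}$)
$N{\left(78,-222 \right)} - -29759 = \frac{-222 + \left(-222\right)^{2} + \frac{1}{1271} \cdot 78 \left(1271 - 222\right)}{78} - -29759 = \frac{-222 + 49284 + \frac{1}{1271} \cdot 78 \cdot 1049}{78} + 29759 = \frac{-222 + 49284 + \frac{81822}{1271}}{78} + 29759 = \frac{1}{78} \cdot \frac{62439624}{1271} + 29759 = \frac{800508}{1271} + 29759 = \frac{38624197}{1271}$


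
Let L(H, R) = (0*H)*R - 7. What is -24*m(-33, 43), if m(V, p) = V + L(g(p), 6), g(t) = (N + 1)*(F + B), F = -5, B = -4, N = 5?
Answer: 960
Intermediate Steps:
g(t) = -54 (g(t) = (5 + 1)*(-5 - 4) = 6*(-9) = -54)
L(H, R) = -7 (L(H, R) = 0*R - 7 = 0 - 7 = -7)
m(V, p) = -7 + V (m(V, p) = V - 7 = -7 + V)
-24*m(-33, 43) = -24*(-7 - 33) = -24*(-40) = 960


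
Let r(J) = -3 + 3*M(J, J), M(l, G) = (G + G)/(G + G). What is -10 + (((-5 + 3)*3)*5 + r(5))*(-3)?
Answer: 80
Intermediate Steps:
M(l, G) = 1 (M(l, G) = (2*G)/((2*G)) = (2*G)*(1/(2*G)) = 1)
r(J) = 0 (r(J) = -3 + 3*1 = -3 + 3 = 0)
-10 + (((-5 + 3)*3)*5 + r(5))*(-3) = -10 + (((-5 + 3)*3)*5 + 0)*(-3) = -10 + (-2*3*5 + 0)*(-3) = -10 + (-6*5 + 0)*(-3) = -10 + (-30 + 0)*(-3) = -10 - 30*(-3) = -10 + 90 = 80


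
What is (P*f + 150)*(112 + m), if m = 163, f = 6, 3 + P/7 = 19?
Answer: 226050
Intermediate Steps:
P = 112 (P = -21 + 7*19 = -21 + 133 = 112)
(P*f + 150)*(112 + m) = (112*6 + 150)*(112 + 163) = (672 + 150)*275 = 822*275 = 226050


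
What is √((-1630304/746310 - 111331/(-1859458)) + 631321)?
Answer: √303948532737646149013752465210/693866049990 ≈ 794.56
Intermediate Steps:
√((-1630304/746310 - 111331/(-1859458)) + 631321) = √((-1630304*1/746310 - 111331*(-1/1859458)) + 631321) = √((-815152/373155 + 111331/1859458) + 631321) = √(-1474197188311/693866049990 + 631321) = √(438050734348548479/693866049990) = √303948532737646149013752465210/693866049990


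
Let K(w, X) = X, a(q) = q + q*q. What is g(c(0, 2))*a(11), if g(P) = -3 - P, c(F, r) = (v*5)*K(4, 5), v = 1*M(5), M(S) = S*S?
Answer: -82896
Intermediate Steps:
a(q) = q + q**2
M(S) = S**2
v = 25 (v = 1*5**2 = 1*25 = 25)
c(F, r) = 625 (c(F, r) = (25*5)*5 = 125*5 = 625)
g(c(0, 2))*a(11) = (-3 - 1*625)*(11*(1 + 11)) = (-3 - 625)*(11*12) = -628*132 = -82896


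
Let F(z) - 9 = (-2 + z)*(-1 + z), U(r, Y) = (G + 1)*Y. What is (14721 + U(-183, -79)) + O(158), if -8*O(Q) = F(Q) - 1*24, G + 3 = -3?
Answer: 96451/8 ≈ 12056.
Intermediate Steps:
G = -6 (G = -3 - 3 = -6)
U(r, Y) = -5*Y (U(r, Y) = (-6 + 1)*Y = -5*Y)
F(z) = 9 + (-1 + z)*(-2 + z) (F(z) = 9 + (-2 + z)*(-1 + z) = 9 + (-1 + z)*(-2 + z))
O(Q) = 13/8 - Q**2/8 + 3*Q/8 (O(Q) = -((11 + Q**2 - 3*Q) - 1*24)/8 = -((11 + Q**2 - 3*Q) - 24)/8 = -(-13 + Q**2 - 3*Q)/8 = 13/8 - Q**2/8 + 3*Q/8)
(14721 + U(-183, -79)) + O(158) = (14721 - 5*(-79)) + (13/8 - 1/8*158**2 + (3/8)*158) = (14721 + 395) + (13/8 - 1/8*24964 + 237/4) = 15116 + (13/8 - 6241/2 + 237/4) = 15116 - 24477/8 = 96451/8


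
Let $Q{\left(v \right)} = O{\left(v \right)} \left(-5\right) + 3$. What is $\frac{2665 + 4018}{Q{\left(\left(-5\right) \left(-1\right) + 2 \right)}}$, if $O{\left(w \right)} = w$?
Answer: $- \frac{6683}{32} \approx -208.84$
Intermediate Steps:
$Q{\left(v \right)} = 3 - 5 v$ ($Q{\left(v \right)} = v \left(-5\right) + 3 = - 5 v + 3 = 3 - 5 v$)
$\frac{2665 + 4018}{Q{\left(\left(-5\right) \left(-1\right) + 2 \right)}} = \frac{2665 + 4018}{3 - 5 \left(\left(-5\right) \left(-1\right) + 2\right)} = \frac{6683}{3 - 5 \left(5 + 2\right)} = \frac{6683}{3 - 35} = \frac{6683}{-32} = 6683 \left(- \frac{1}{32}\right) = - \frac{6683}{32}$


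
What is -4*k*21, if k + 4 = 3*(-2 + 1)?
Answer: 588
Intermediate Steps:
k = -7 (k = -4 + 3*(-2 + 1) = -4 + 3*(-1) = -4 - 3 = -7)
-4*k*21 = -4*(-7)*21 = 28*21 = 588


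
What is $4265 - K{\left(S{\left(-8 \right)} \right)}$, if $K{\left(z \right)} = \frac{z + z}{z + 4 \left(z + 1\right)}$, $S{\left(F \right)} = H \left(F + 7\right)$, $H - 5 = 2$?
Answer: $\frac{132201}{31} \approx 4264.5$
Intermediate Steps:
$H = 7$ ($H = 5 + 2 = 7$)
$S{\left(F \right)} = 49 + 7 F$ ($S{\left(F \right)} = 7 \left(F + 7\right) = 7 \left(7 + F\right) = 49 + 7 F$)
$K{\left(z \right)} = \frac{2 z}{4 + 5 z}$ ($K{\left(z \right)} = \frac{2 z}{z + 4 \left(1 + z\right)} = \frac{2 z}{z + \left(4 + 4 z\right)} = \frac{2 z}{4 + 5 z}$)
$4265 - K{\left(S{\left(-8 \right)} \right)} = 4265 - \frac{2 \left(49 + 7 \left(-8\right)\right)}{4 + 5 \left(49 + 7 \left(-8\right)\right)} = 4265 - \frac{2 \left(49 - 56\right)}{4 + 5 \left(49 - 56\right)} = 4265 - 2 \left(-7\right) \frac{1}{4 + 5 \left(-7\right)} = 4265 - 2 \left(-7\right) \frac{1}{4 - 35} = 4265 - 2 \left(-7\right) \frac{1}{-31} = 4265 - 2 \left(-7\right) \left(- \frac{1}{31}\right) = 4265 - \frac{14}{31} = \frac{132201}{31}$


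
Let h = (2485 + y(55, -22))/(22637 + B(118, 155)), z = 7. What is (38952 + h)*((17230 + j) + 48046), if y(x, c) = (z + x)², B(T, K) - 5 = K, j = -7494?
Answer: 51310131308086/22797 ≈ 2.2507e+9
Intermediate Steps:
B(T, K) = 5 + K
y(x, c) = (7 + x)²
h = 6329/22797 (h = (2485 + (7 + 55)²)/(22637 + (5 + 155)) = (2485 + 62²)/(22637 + 160) = (2485 + 3844)/22797 = 6329*(1/22797) = 6329/22797 ≈ 0.27762)
(38952 + h)*((17230 + j) + 48046) = (38952 + 6329/22797)*((17230 - 7494) + 48046) = 887995073*(9736 + 48046)/22797 = (887995073/22797)*57782 = 51310131308086/22797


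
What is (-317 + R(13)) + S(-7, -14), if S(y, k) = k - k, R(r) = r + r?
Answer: -291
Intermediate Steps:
R(r) = 2*r
S(y, k) = 0
(-317 + R(13)) + S(-7, -14) = (-317 + 2*13) + 0 = (-317 + 26) + 0 = -291 + 0 = -291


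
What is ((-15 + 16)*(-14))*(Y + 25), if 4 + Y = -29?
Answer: 112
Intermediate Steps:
Y = -33 (Y = -4 - 29 = -33)
((-15 + 16)*(-14))*(Y + 25) = ((-15 + 16)*(-14))*(-33 + 25) = (1*(-14))*(-8) = -14*(-8) = 112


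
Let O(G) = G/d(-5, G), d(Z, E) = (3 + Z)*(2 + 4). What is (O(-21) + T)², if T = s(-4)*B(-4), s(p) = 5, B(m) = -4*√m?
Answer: (7 - 160*I)²/16 ≈ -1596.9 - 140.0*I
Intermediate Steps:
T = -40*I (T = 5*(-8*I) = -40*I ≈ -40.0*I)
d(Z, E) = 18 + 6*Z (d(Z, E) = (3 + Z)*6 = 18 + 6*Z)
O(G) = -G/12 (O(G) = G/(18 + 6*(-5)) = G/(18 - 30) = G/(-12) = G*(-1/12) = -G/12)
(O(-21) + T)² = (-1/12*(-21) - 40*I)² = (7/4 - 40*I)²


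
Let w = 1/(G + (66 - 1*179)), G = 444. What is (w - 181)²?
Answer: 3589208100/109561 ≈ 32760.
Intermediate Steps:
w = 1/331 (w = 1/(444 + (66 - 1*179)) = 1/(444 + (66 - 179)) = 1/(444 - 113) = 1/331 ≈ 0.0030211)
(w - 181)² = (1/331 - 181)² = (-59910/331)² = 3589208100/109561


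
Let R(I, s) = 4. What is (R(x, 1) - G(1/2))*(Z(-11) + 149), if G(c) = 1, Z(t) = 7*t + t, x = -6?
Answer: 183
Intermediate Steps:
Z(t) = 8*t
(R(x, 1) - G(1/2))*(Z(-11) + 149) = (4 - 1*1)*(8*(-11) + 149) = (4 - 1)*(-88 + 149) = 3*61 = 183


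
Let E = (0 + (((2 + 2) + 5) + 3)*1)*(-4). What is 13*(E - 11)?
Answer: -767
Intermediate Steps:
E = -48 (E = (0 + ((4 + 5) + 3)*1)*(-4) = (0 + (9 + 3)*1)*(-4) = (0 + 12*1)*(-4) = (0 + 12)*(-4) = 12*(-4) = -48)
13*(E - 11) = 13*(-48 - 11) = 13*(-59) = -767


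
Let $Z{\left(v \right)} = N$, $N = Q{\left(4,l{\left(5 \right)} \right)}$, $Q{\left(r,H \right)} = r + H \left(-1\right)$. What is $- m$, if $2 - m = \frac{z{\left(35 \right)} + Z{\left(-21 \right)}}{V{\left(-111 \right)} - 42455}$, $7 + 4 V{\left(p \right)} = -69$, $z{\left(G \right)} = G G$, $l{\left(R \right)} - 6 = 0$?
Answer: $- \frac{86171}{42474} \approx -2.0288$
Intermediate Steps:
$l{\left(R \right)} = 6$ ($l{\left(R \right)} = 6 + 0 = 6$)
$z{\left(G \right)} = G^{2}$
$V{\left(p \right)} = -19$ ($V{\left(p \right)} = - \frac{7}{4} + \frac{1}{4} \left(-69\right) = - \frac{7}{4} - \frac{69}{4} = -19$)
$Q{\left(r,H \right)} = r - H$
$N = -2$ ($N = 4 - 6 = -2$)
$Z{\left(v \right)} = -2$
$m = \frac{86171}{42474}$ ($m = 2 - \frac{35^{2} - 2}{-19 - 42455} = 2 - \frac{1225 - 2}{-42474} = 2 - 1223 \left(- \frac{1}{42474}\right) = 2 - - \frac{1223}{42474} = 2 + \frac{1223}{42474} = \frac{86171}{42474} \approx 2.0288$)
$- m = \left(-1\right) \frac{86171}{42474} = - \frac{86171}{42474}$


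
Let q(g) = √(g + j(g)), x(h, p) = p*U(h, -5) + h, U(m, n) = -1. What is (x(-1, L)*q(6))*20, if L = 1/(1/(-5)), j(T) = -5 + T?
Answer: 80*√7 ≈ 211.66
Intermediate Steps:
L = -5 (L = 1/(1*(-⅕)) = 1/(-⅕) = -5)
x(h, p) = h - p (x(h, p) = p*(-1) + h = -p + h = h - p)
q(g) = √(-5 + 2*g) (q(g) = √(g + (-5 + g)) = √(-5 + 2*g))
(x(-1, L)*q(6))*20 = ((-1 - 1*(-5))*√(-5 + 2*6))*20 = ((-1 + 5)*√(-5 + 12))*20 = (4*√7)*20 = 80*√7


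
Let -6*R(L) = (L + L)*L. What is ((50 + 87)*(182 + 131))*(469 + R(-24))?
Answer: 11878037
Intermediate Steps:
R(L) = -L²/3 (R(L) = -(L + L)*L/6 = -2*L*L/6 = -L²/3)
((50 + 87)*(182 + 131))*(469 + R(-24)) = ((50 + 87)*(182 + 131))*(469 - ⅓*(-24)²) = (137*313)*(469 - ⅓*576) = 42881*(469 - 192) = 42881*277 = 11878037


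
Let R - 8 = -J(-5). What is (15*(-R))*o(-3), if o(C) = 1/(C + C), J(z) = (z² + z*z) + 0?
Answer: -105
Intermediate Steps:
J(z) = 2*z² (J(z) = (z² + z²) + 0 = 2*z² + 0 = 2*z²)
o(C) = 1/(2*C)
R = -42 (R = 8 - 2*(-5)² = 8 - 2*25 = 8 - 1*50 = 8 - 50 = -42)
(15*(-R))*o(-3) = (15*(-1*(-42)))*((½)/(-3)) = (15*42)*((½)*(-⅓)) = 630*(-⅙) = -105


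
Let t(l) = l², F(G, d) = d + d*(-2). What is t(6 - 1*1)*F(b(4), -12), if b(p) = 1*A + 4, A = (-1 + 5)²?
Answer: 300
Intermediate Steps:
A = 16 (A = 4² = 16)
b(p) = 20 (b(p) = 1*16 + 4 = 16 + 4 = 20)
F(G, d) = -d (F(G, d) = d - 2*d = -d)
t(6 - 1*1)*F(b(4), -12) = (6 - 1*1)²*(-1*(-12)) = (6 - 1)²*12 = 5²*12 = 25*12 = 300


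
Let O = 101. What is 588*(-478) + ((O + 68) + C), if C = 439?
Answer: -280456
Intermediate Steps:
588*(-478) + ((O + 68) + C) = 588*(-478) + ((101 + 68) + 439) = -281064 + (169 + 439) = -281064 + 608 = -280456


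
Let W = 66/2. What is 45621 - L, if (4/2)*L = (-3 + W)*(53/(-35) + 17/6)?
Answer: 638417/14 ≈ 45601.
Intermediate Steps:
W = 33 (W = 66*(1/2) = 33)
L = 277/14 (L = ((-3 + 33)*(53/(-35) + 17/6))/2 = (30*(53*(-1/35) + 17*(1/6)))/2 = (30*(-53/35 + 17/6))/2 = (30*(277/210))/2 = (1/2)*(277/7) = 277/14 ≈ 19.786)
45621 - L = 45621 - 1*277/14 = 45621 - 277/14 = 638417/14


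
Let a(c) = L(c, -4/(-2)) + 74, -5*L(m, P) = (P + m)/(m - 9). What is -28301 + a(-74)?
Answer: -11714277/415 ≈ -28227.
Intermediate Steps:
L(m, P) = -(P + m)/(5*(-9 + m)) (L(m, P) = -(P + m)/(5*(m - 9)) = -(P + m)/(5*(-9 + m)))
a(c) = 74 + (-2 - c)/(5*(-9 + c)) (a(c) = (-(-4)/(-2) - c)/(5*(-9 + c)) + 74 = (-(-4)*(-1)/2 - c)/(5*(-9 + c)) + 74 = (-1*2 - c)/(5*(-9 + c)) + 74 = (-2 - c)/(5*(-9 + c)) + 74 = 74 + (-2 - c)/(5*(-9 + c)))
-28301 + a(-74) = -28301 + (-3332 + 369*(-74))/(5*(-9 - 74)) = -28301 + (1/5)*(-3332 - 27306)/(-83) = -28301 + (1/5)*(-1/83)*(-30638) = -28301 + 30638/415 = -11714277/415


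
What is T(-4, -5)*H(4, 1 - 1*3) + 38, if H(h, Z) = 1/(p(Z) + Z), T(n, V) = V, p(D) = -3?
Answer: 39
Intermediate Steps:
H(h, Z) = 1/(-3 + Z)
T(-4, -5)*H(4, 1 - 1*3) + 38 = -5/(-3 + (1 - 1*3)) + 38 = -5/(-3 + (1 - 3)) + 38 = -5/(-3 - 2) + 38 = -5/(-5) + 38 = -5*(-1/5) + 38 = 1 + 38 = 39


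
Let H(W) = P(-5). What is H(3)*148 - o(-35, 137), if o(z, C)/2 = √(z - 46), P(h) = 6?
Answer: 888 - 18*I ≈ 888.0 - 18.0*I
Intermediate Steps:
H(W) = 6
o(z, C) = 2*√(-46 + z) (o(z, C) = 2*√(z - 46) = 2*√(-46 + z))
H(3)*148 - o(-35, 137) = 6*148 - 2*√(-46 - 35) = 888 - 2*√(-81) = 888 - 2*9*I = 888 - 18*I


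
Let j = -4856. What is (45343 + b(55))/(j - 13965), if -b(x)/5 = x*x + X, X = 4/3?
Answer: -90634/56463 ≈ -1.6052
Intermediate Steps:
X = 4/3 (X = 4*(⅓) = 4/3 ≈ 1.3333)
b(x) = -20/3 - 5*x² (b(x) = -5*(x*x + 4/3) = -5*(x² + 4/3) = -5*(4/3 + x²) = -20/3 - 5*x²)
(45343 + b(55))/(j - 13965) = (45343 + (-20/3 - 5*55²))/(-4856 - 13965) = (45343 + (-20/3 - 5*3025))/(-18821) = (45343 + (-20/3 - 15125))*(-1/18821) = (45343 - 45395/3)*(-1/18821) = (90634/3)*(-1/18821) = -90634/56463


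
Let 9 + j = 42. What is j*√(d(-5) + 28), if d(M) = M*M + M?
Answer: 132*√3 ≈ 228.63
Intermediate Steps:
d(M) = M + M² (d(M) = M² + M = M + M²)
j = 33 (j = -9 + 42 = 33)
j*√(d(-5) + 28) = 33*√(-5*(1 - 5) + 28) = 33*√(-5*(-4) + 28) = 33*√(20 + 28) = 33*√48 = 33*(4*√3) = 132*√3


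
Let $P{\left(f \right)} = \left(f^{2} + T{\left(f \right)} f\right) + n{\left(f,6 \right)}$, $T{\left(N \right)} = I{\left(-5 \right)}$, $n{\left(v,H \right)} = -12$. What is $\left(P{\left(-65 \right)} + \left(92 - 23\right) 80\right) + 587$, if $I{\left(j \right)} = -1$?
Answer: $10385$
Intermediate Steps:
$T{\left(N \right)} = -1$
$P{\left(f \right)} = -12 + f^{2} - f$ ($P{\left(f \right)} = \left(f^{2} - f\right) - 12 = -12 + f^{2} - f$)
$\left(P{\left(-65 \right)} + \left(92 - 23\right) 80\right) + 587 = \left(\left(-12 + \left(-65\right)^{2} - -65\right) + \left(92 - 23\right) 80\right) + 587 = \left(\left(-12 + 4225 + 65\right) + 69 \cdot 80\right) + 587 = \left(4278 + 5520\right) + 587 = 9798 + 587 = 10385$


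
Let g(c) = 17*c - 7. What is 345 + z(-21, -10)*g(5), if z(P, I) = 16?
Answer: 1593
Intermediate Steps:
g(c) = -7 + 17*c
345 + z(-21, -10)*g(5) = 345 + 16*(-7 + 17*5) = 345 + 16*(-7 + 85) = 345 + 16*78 = 345 + 1248 = 1593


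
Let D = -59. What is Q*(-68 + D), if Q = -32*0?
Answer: 0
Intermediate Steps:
Q = 0
Q*(-68 + D) = 0*(-68 - 59) = 0*(-127) = 0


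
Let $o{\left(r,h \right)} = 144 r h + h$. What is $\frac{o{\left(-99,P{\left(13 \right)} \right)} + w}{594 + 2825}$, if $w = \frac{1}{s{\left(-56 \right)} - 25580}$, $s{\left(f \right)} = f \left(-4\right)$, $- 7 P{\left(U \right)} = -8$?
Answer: $- \frac{2891598247}{606845148} \approx -4.765$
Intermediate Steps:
$P{\left(U \right)} = \frac{8}{7}$ ($P{\left(U \right)} = \left(- \frac{1}{7}\right) \left(-8\right) = \frac{8}{7}$)
$s{\left(f \right)} = - 4 f$
$o{\left(r,h \right)} = h + 144 h r$ ($o{\left(r,h \right)} = 144 h r + h = h + 144 h r$)
$w = - \frac{1}{25356}$ ($w = \frac{1}{\left(-4\right) \left(-56\right) - 25580} = \frac{1}{224 - 25580} = \frac{1}{-25356} = - \frac{1}{25356} \approx -3.9438 \cdot 10^{-5}$)
$\frac{o{\left(-99,P{\left(13 \right)} \right)} + w}{594 + 2825} = \frac{\frac{8 \left(1 + 144 \left(-99\right)\right)}{7} - \frac{1}{25356}}{594 + 2825} = \frac{\frac{8 \left(1 - 14256\right)}{7} - \frac{1}{25356}}{3419} = \left(\frac{8}{7} \left(-14255\right) - \frac{1}{25356}\right) \frac{1}{3419} = \left(- \frac{114040}{7} - \frac{1}{25356}\right) \frac{1}{3419} = \left(- \frac{2891598247}{177492}\right) \frac{1}{3419} = - \frac{2891598247}{606845148}$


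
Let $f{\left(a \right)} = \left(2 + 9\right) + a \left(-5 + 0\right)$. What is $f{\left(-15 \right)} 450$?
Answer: $38700$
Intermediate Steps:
$f{\left(a \right)} = 11 - 5 a$ ($f{\left(a \right)} = 11 + a \left(-5\right) = 11 - 5 a$)
$f{\left(-15 \right)} 450 = \left(11 - -75\right) 450 = \left(11 + 75\right) 450 = 86 \cdot 450 = 38700$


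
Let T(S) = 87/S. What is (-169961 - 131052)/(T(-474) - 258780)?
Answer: 47560054/40887269 ≈ 1.1632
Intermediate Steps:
(-169961 - 131052)/(T(-474) - 258780) = (-169961 - 131052)/(87/(-474) - 258780) = -301013/(87*(-1/474) - 258780) = -301013/(-29/158 - 258780) = -301013/(-40887269/158) = -301013*(-158/40887269) = 47560054/40887269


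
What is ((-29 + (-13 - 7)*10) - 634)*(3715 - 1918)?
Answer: -1550811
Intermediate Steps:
((-29 + (-13 - 7)*10) - 634)*(3715 - 1918) = ((-29 - 20*10) - 634)*1797 = ((-29 - 200) - 634)*1797 = (-229 - 634)*1797 = -863*1797 = -1550811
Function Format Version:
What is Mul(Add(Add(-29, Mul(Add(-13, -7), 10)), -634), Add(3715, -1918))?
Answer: -1550811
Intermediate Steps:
Mul(Add(Add(-29, Mul(Add(-13, -7), 10)), -634), Add(3715, -1918)) = Mul(Add(Add(-29, Mul(-20, 10)), -634), 1797) = Mul(Add(Add(-29, -200), -634), 1797) = Mul(Add(-229, -634), 1797) = Mul(-863, 1797) = -1550811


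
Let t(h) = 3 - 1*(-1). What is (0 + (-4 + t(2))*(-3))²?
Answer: 0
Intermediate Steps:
t(h) = 4 (t(h) = 3 + 1 = 4)
(0 + (-4 + t(2))*(-3))² = (0 + (-4 + 4)*(-3))² = (0 + 0*(-3))² = (0 + 0)² = 0² = 0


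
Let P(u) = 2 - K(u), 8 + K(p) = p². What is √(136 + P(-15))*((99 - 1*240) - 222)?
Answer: -363*I*√79 ≈ -3226.4*I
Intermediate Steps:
K(p) = -8 + p²
P(u) = 10 - u² (P(u) = 2 - (-8 + u²) = 2 + (8 - u²) = 10 - u²)
√(136 + P(-15))*((99 - 1*240) - 222) = √(136 + (10 - 1*(-15)²))*((99 - 1*240) - 222) = √(136 + (10 - 1*225))*((99 - 240) - 222) = √(136 + (10 - 225))*(-141 - 222) = √(136 - 215)*(-363) = √(-79)*(-363) = (I*√79)*(-363) = -363*I*√79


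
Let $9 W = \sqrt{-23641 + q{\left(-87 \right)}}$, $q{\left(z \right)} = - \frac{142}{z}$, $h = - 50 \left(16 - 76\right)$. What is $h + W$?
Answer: $3000 + \frac{5 i \sqrt{7157055}}{783} \approx 3000.0 + 17.083 i$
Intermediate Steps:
$h = 3000$ ($h = \left(-50\right) \left(-60\right) = 3000$)
$W = \frac{5 i \sqrt{7157055}}{783}$ ($W = \frac{\sqrt{-23641 - \frac{142}{-87}}}{9} = \frac{\sqrt{-23641 - - \frac{142}{87}}}{9} = \frac{\sqrt{-23641 + \frac{142}{87}}}{9} = \frac{\sqrt{- \frac{2056625}{87}}}{9} = \frac{\frac{5}{87} i \sqrt{7157055}}{9} = \frac{5 i \sqrt{7157055}}{783} \approx 17.083 i$)
$h + W = 3000 + \frac{5 i \sqrt{7157055}}{783}$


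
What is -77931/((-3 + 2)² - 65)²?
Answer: -77931/4096 ≈ -19.026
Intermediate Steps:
-77931/((-3 + 2)² - 65)² = -77931/((-1)² - 65)² = -77931/(1 - 65)² = -77931/((-64)²) = -77931/4096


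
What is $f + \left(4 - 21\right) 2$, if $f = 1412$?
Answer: $1378$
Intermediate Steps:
$f + \left(4 - 21\right) 2 = 1412 + \left(4 - 21\right) 2 = 1412 - 34 = 1378$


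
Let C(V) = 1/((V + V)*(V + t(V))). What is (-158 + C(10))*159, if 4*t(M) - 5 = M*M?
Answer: -18213291/725 ≈ -25122.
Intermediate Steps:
t(M) = 5/4 + M²/4 (t(M) = 5/4 + (M*M)/4 = 5/4 + M²/4)
C(V) = 1/(2*V*(5/4 + V + V²/4)) (C(V) = 1/((V + V)*(V + (5/4 + V²/4))) = 1/((2*V)*(5/4 + V + V²/4)) = 1/(2*V*(5/4 + V + V²/4)))
(-158 + C(10))*159 = (-158 + 2/(10*(5 + 10² + 4*10)))*159 = (-158 + 2*(⅒)/(5 + 100 + 40))*159 = (-158 + 2*(⅒)/145)*159 = (-158 + 2*(⅒)*(1/145))*159 = (-158 + 1/725)*159 = -114549/725*159 = -18213291/725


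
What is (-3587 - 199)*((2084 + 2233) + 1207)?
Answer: -20913864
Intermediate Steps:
(-3587 - 199)*((2084 + 2233) + 1207) = -3786*(4317 + 1207) = -3786*5524 = -20913864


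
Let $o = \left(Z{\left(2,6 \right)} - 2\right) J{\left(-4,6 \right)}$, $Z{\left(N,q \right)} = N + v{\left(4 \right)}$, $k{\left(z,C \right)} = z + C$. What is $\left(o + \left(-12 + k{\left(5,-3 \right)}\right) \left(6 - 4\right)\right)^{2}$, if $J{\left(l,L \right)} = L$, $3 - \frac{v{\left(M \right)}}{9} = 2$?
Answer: $1156$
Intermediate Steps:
$v{\left(M \right)} = 9$ ($v{\left(M \right)} = 27 - 18 = 9$)
$k{\left(z,C \right)} = C + z$
$Z{\left(N,q \right)} = 9 + N$ ($Z{\left(N,q \right)} = N + 9 = 9 + N$)
$o = 54$ ($o = \left(\left(9 + 2\right) - 2\right) 6 = \left(11 - 2\right) 6 = 9 \cdot 6 = 54$)
$\left(o + \left(-12 + k{\left(5,-3 \right)}\right) \left(6 - 4\right)\right)^{2} = \left(54 + \left(-12 + \left(-3 + 5\right)\right) \left(6 - 4\right)\right)^{2} = \left(54 + \left(-12 + 2\right) 2\right)^{2} = \left(54 - 20\right)^{2} = 34^{2} = 1156$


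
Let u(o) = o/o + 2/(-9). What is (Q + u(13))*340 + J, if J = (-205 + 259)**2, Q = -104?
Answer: -289616/9 ≈ -32180.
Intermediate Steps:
u(o) = 7/9 (u(o) = 1 + 2*(-1/9) = 1 - 2/9 = 7/9)
J = 2916 (J = 54**2 = 2916)
(Q + u(13))*340 + J = (-104 + 7/9)*340 + 2916 = -929/9*340 + 2916 = -315860/9 + 2916 = -289616/9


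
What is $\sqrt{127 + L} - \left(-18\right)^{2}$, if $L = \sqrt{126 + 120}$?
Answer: $-324 + \sqrt{127 + \sqrt{246}} \approx -312.05$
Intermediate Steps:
$L = \sqrt{246} \approx 15.684$
$\sqrt{127 + L} - \left(-18\right)^{2} = \sqrt{127 + \sqrt{246}} - \left(-18\right)^{2} = \sqrt{127 + \sqrt{246}} - 324 = -324 + \sqrt{127 + \sqrt{246}}$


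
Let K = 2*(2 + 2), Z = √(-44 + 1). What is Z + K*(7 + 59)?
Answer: 528 + I*√43 ≈ 528.0 + 6.5574*I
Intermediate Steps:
Z = I*√43 (Z = √(-43) = I*√43 ≈ 6.5574*I)
K = 8 (K = 2*4 = 8)
Z + K*(7 + 59) = I*√43 + 8*(7 + 59) = I*√43 + 8*66 = I*√43 + 528 = 528 + I*√43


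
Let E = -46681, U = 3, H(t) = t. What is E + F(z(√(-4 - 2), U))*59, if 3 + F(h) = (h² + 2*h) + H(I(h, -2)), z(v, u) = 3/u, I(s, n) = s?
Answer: -46622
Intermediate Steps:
F(h) = -3 + h² + 3*h (F(h) = -3 + ((h² + 2*h) + h) = -3 + (h² + 3*h) = -3 + h² + 3*h)
E + F(z(√(-4 - 2), U))*59 = -46681 + (-3 + (3/3)² + 3*(3/3))*59 = -46681 + (-3 + (3*(⅓))² + 3*(3*(⅓)))*59 = -46681 + (-3 + 1² + 3*1)*59 = -46681 + (-3 + 1 + 3)*59 = -46681 + 1*59 = -46681 + 59 = -46622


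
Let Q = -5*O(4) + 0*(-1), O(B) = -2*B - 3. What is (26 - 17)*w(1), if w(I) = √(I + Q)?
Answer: 18*√14 ≈ 67.350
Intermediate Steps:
O(B) = -3 - 2*B
Q = 55 (Q = -5*(-3 - 2*4) + 0*(-1) = -5*(-3 - 8) + 0 = -5*(-11) + 0 = 55 + 0 = 55)
w(I) = √(55 + I) (w(I) = √(I + 55) = √(55 + I))
(26 - 17)*w(1) = (26 - 17)*√(55 + 1) = 9*√56 = 9*(2*√14) = 18*√14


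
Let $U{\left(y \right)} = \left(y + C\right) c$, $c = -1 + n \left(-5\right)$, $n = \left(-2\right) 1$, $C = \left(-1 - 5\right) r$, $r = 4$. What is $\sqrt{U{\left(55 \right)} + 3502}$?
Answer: $\sqrt{3781} \approx 61.49$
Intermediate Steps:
$C = -24$ ($C = \left(-1 - 5\right) 4 = \left(-6\right) 4 = -24$)
$n = -2$
$c = 9$ ($c = -1 - -10 = -1 + 10 = 9$)
$U{\left(y \right)} = -216 + 9 y$ ($U{\left(y \right)} = \left(y - 24\right) 9 = \left(-24 + y\right) 9 = -216 + 9 y$)
$\sqrt{U{\left(55 \right)} + 3502} = \sqrt{\left(-216 + 9 \cdot 55\right) + 3502} = \sqrt{\left(-216 + 495\right) + 3502} = \sqrt{279 + 3502} = \sqrt{3781}$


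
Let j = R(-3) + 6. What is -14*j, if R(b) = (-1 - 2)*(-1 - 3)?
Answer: -252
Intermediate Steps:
R(b) = 12 (R(b) = -3*(-4) = 12)
j = 18 (j = 12 + 6 = 18)
-14*j = -14*18 = -252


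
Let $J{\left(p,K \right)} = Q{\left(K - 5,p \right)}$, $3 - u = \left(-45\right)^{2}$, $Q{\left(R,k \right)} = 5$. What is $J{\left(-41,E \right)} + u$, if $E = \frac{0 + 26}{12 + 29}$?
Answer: $-2017$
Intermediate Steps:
$E = \frac{26}{41} \approx 0.63415$
$u = -2022$ ($u = 3 - \left(-45\right)^{2} = 3 - 2025 = -2022$)
$J{\left(p,K \right)} = 5$
$J{\left(-41,E \right)} + u = 5 - 2022 = -2017$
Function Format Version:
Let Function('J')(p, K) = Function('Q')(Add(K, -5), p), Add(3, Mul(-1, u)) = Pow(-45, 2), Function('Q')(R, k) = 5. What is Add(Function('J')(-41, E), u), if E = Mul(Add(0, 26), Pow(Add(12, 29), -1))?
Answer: -2017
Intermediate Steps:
E = Rational(26, 41) (E = Mul(26, Pow(41, -1)) = Mul(26, Rational(1, 41)) = Rational(26, 41) ≈ 0.63415)
u = -2022 (u = Add(3, Mul(-1, Pow(-45, 2))) = Add(3, Mul(-1, 2025)) = Add(3, -2025) = -2022)
Function('J')(p, K) = 5
Add(Function('J')(-41, E), u) = Add(5, -2022) = -2017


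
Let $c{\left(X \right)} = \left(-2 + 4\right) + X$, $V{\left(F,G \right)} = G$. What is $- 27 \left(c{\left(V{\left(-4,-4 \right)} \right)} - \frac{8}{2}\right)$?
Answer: $162$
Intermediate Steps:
$c{\left(X \right)} = 2 + X$
$- 27 \left(c{\left(V{\left(-4,-4 \right)} \right)} - \frac{8}{2}\right) = - 27 \left(\left(2 - 4\right) - \frac{8}{2}\right) = - 27 \left(-2 - 4\right) = \left(-27\right) \left(-6\right) = 162$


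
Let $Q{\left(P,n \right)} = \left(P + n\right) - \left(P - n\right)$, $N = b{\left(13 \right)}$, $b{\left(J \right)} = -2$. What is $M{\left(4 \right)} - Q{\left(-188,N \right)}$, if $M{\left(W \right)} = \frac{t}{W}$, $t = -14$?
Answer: $\frac{1}{2} \approx 0.5$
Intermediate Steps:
$N = -2$
$Q{\left(P,n \right)} = 2 n$
$M{\left(W \right)} = - \frac{14}{W}$
$M{\left(4 \right)} - Q{\left(-188,N \right)} = - \frac{14}{4} - 2 \left(-2\right) = \left(-14\right) \frac{1}{4} - -4 = - \frac{7}{2} + 4 = \frac{1}{2}$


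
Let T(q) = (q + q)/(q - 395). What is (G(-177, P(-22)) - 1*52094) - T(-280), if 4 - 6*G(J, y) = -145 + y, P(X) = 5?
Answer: -7029562/135 ≈ -52071.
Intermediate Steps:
G(J, y) = 149/6 - y/6 (G(J, y) = ⅔ - (-145 + y)/6 = ⅔ + (145/6 - y/6) = 149/6 - y/6)
T(q) = 2*q/(-395 + q) (T(q) = (2*q)/(-395 + q) = 2*q/(-395 + q))
(G(-177, P(-22)) - 1*52094) - T(-280) = ((149/6 - ⅙*5) - 1*52094) - 2*(-280)/(-395 - 280) = ((149/6 - ⅚) - 52094) - 2*(-280)/(-675) = (24 - 52094) - 2*(-280)*(-1)/675 = -52070 - 1*112/135 = -52070 - 112/135 = -7029562/135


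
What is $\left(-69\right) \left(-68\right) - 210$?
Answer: $4482$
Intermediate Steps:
$\left(-69\right) \left(-68\right) - 210 = 4692 - 210 = 4482$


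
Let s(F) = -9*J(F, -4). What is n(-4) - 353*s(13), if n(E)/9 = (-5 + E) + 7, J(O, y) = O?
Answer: 41283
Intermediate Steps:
s(F) = -9*F
n(E) = 18 + 9*E (n(E) = 9*((-5 + E) + 7) = 9*(2 + E) = 18 + 9*E)
n(-4) - 353*s(13) = (18 + 9*(-4)) - (-3177)*13 = (18 - 36) - 353*(-117) = -18 + 41301 = 41283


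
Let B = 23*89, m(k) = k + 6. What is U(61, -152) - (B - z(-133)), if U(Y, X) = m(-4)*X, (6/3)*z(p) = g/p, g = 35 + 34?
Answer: -625435/266 ≈ -2351.3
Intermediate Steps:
m(k) = 6 + k
g = 69
z(p) = 69/(2*p) (z(p) = (69/p)/2 = 69/(2*p))
B = 2047
U(Y, X) = 2*X (U(Y, X) = (6 - 4)*X = 2*X)
U(61, -152) - (B - z(-133)) = 2*(-152) - (2047 - 69/(2*(-133))) = -304 - (2047 - 69*(-1)/(2*133)) = -304 - (2047 - 1*(-69/266)) = -304 - (2047 + 69/266) = -304 - 1*544571/266 = -304 - 544571/266 = -625435/266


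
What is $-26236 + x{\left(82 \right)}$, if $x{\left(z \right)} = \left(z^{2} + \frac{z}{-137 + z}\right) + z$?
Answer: $- \frac{1068732}{55} \approx -19432.0$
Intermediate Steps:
$x{\left(z \right)} = z + z^{2} + \frac{z}{-137 + z}$ ($x{\left(z \right)} = \left(z^{2} + \frac{z}{-137 + z}\right) + z = z + z^{2} + \frac{z}{-137 + z}$)
$-26236 + x{\left(82 \right)} = -26236 + \frac{82 \left(-136 + 82^{2} - 11152\right)}{-137 + 82} = -26236 + \frac{82 \left(-136 + 6724 - 11152\right)}{-55} = -26236 + 82 \left(- \frac{1}{55}\right) \left(-4564\right) = -26236 + \frac{374248}{55} = - \frac{1068732}{55}$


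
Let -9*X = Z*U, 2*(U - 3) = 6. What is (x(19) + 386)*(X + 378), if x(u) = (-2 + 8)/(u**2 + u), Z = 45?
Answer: 12761682/95 ≈ 1.3433e+5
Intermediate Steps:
U = 6 (U = 3 + (1/2)*6 = 3 + 3 = 6)
x(u) = 6/(u + u**2)
X = -30 (X = -5*6 = -1/9*270 = -30)
(x(19) + 386)*(X + 378) = (6/(19*(1 + 19)) + 386)*(-30 + 378) = (6*(1/19)/20 + 386)*348 = (6*(1/19)*(1/20) + 386)*348 = (3/190 + 386)*348 = (73343/190)*348 = 12761682/95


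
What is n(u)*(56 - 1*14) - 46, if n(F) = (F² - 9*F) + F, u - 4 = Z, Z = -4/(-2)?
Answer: -550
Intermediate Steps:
Z = 2 (Z = -4*(-½) = 2)
u = 6 (u = 4 + 2 = 6)
n(F) = F² - 8*F
n(u)*(56 - 1*14) - 46 = (6*(-8 + 6))*(56 - 1*14) - 46 = (6*(-2))*(56 - 14) - 46 = -12*42 - 46 = -504 - 46 = -550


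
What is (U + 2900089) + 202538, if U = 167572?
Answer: 3270199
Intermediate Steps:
(U + 2900089) + 202538 = (167572 + 2900089) + 202538 = 3067661 + 202538 = 3270199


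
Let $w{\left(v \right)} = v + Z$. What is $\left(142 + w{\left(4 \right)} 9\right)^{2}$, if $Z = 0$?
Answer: $31684$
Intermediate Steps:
$w{\left(v \right)} = v$ ($w{\left(v \right)} = v + 0 = v$)
$\left(142 + w{\left(4 \right)} 9\right)^{2} = \left(142 + 4 \cdot 9\right)^{2} = \left(142 + 36\right)^{2} = 178^{2} = 31684$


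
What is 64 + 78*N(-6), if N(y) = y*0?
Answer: 64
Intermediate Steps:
N(y) = 0
64 + 78*N(-6) = 64 + 78*0 = 64 + 0 = 64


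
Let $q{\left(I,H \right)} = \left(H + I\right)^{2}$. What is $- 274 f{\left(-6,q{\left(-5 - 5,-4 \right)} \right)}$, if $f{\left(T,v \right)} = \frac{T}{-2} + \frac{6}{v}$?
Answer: $- \frac{40689}{49} \approx -830.39$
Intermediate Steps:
$f{\left(T,v \right)} = \frac{6}{v} - \frac{T}{2}$ ($f{\left(T,v \right)} = T \left(- \frac{1}{2}\right) + \frac{6}{v} = - \frac{T}{2} + \frac{6}{v} = \frac{6}{v} - \frac{T}{2}$)
$- 274 f{\left(-6,q{\left(-5 - 5,-4 \right)} \right)} = - 274 \left(\frac{6}{\left(-4 - 10\right)^{2}} - -3\right) = - 274 \left(\frac{6}{\left(-4 - 10\right)^{2}} + 3\right) = - 274 \left(\frac{6}{\left(-14\right)^{2}} + 3\right) = - 274 \left(\frac{6}{196} + 3\right) = - 274 \left(6 \cdot \frac{1}{196} + 3\right) = - 274 \left(\frac{3}{98} + 3\right) = \left(-274\right) \frac{297}{98} = - \frac{40689}{49}$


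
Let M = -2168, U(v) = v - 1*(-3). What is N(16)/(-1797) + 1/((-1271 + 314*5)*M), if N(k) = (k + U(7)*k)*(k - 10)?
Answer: -228178263/388290968 ≈ -0.58765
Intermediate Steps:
U(v) = 3 + v (U(v) = v + 3 = 3 + v)
N(k) = 11*k*(-10 + k) (N(k) = (k + (3 + 7)*k)*(k - 10) = (k + 10*k)*(-10 + k) = (11*k)*(-10 + k) = 11*k*(-10 + k))
N(16)/(-1797) + 1/((-1271 + 314*5)*M) = (11*16*(-10 + 16))/(-1797) + 1/((-1271 + 314*5)*(-2168)) = (11*16*6)*(-1/1797) - 1/2168/(-1271 + 1570) = 1056*(-1/1797) - 1/2168/299 = -352/599 + (1/299)*(-1/2168) = -352/599 - 1/648232 = -228178263/388290968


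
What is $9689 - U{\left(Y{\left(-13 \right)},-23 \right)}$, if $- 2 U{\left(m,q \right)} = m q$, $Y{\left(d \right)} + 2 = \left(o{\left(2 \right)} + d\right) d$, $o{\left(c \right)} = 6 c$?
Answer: $\frac{19125}{2} \approx 9562.5$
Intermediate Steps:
$Y{\left(d \right)} = -2 + d \left(12 + d\right)$ ($Y{\left(d \right)} = -2 + \left(6 \cdot 2 + d\right) d = -2 + \left(12 + d\right) d = -2 + d \left(12 + d\right)$)
$U{\left(m,q \right)} = - \frac{m q}{2}$
$9689 - U{\left(Y{\left(-13 \right)},-23 \right)} = 9689 - \left(- \frac{1}{2}\right) \left(-2 + \left(-13\right)^{2} + 12 \left(-13\right)\right) \left(-23\right) = 9689 - \left(- \frac{1}{2}\right) \left(-2 + 169 - 156\right) \left(-23\right) = 9689 - \left(- \frac{1}{2}\right) 11 \left(-23\right) = 9689 - \frac{253}{2} = \frac{19125}{2}$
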